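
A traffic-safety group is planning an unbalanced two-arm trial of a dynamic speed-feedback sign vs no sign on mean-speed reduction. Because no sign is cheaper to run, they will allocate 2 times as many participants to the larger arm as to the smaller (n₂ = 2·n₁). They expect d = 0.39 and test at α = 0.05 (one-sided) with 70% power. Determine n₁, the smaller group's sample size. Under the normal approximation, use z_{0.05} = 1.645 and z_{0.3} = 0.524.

With allocation ratio k = n₂/n₁ = 2, Var(x̄₁−x̄₂) = σ²(1/n₁ + 1/(k·n₁)) = σ²·(k+1)/(k·n₁).
So n₁ = (1 + 1/k)·((z_{α} + z_β)/d)² = 1.500 × (2.169/0.39)².
n₁ = 1.500 × 30.93 = 46.4.
Round up: n₁ = 47, giving n₂ = 2 × 47 = 94.

n₁ = 47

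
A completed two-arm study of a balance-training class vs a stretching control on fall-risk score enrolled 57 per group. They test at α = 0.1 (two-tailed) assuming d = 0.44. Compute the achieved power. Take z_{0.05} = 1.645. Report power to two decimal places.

For two equal groups, power = Φ(d·√(n/2) − z_{α/2}).
d·√(n/2) = 0.44 × √(57/2) = 0.44 × 5.339 = 2.349.
z_β = 2.349 − 1.645 = 0.704.
Power = Φ(0.704) = 0.759.

power ≈ 0.76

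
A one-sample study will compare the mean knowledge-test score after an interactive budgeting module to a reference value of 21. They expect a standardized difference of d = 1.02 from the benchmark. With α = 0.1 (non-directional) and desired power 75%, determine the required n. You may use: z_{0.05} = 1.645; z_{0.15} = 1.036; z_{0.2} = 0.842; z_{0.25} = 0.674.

n = 6

For a one-sample test: n = ((z_{α/2} + z_β) / d)².
z_{α/2} + z_β = 1.645 + 0.674 = 2.319.
n = (2.319 / 1.02)² = 2.274² = 5.17.
Round up.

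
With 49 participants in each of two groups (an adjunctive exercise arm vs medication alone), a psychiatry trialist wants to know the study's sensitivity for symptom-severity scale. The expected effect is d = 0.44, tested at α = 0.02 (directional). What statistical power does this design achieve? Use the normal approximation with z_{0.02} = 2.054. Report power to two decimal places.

For two equal groups, power = Φ(d·√(n/2) − z_{α}).
d·√(n/2) = 0.44 × √(49/2) = 0.44 × 4.950 = 2.178.
z_β = 2.178 − 2.054 = 0.124.
Power = Φ(0.124) = 0.549.

power ≈ 0.55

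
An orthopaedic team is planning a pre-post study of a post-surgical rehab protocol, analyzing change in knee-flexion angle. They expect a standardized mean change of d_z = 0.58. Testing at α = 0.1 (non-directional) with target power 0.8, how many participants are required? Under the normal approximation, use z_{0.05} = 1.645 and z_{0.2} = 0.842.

n = 19 pairs

For a paired (one-sample on differences) test: n = ((z_{α/2} + z_β) / d)².
z_{α/2} + z_β = 1.645 + 0.842 = 2.487.
n = (2.487 / 0.58)² = 4.288² = 18.39.
Round up.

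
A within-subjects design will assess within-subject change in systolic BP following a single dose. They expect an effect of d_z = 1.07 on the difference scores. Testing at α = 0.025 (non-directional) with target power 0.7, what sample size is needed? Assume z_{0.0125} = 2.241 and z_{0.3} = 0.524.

For a paired (one-sample on differences) test: n = ((z_{α/2} + z_β) / d)².
z_{α/2} + z_β = 2.241 + 0.524 = 2.765.
n = (2.765 / 1.07)² = 2.584² = 6.68.
Round up.

n = 7 pairs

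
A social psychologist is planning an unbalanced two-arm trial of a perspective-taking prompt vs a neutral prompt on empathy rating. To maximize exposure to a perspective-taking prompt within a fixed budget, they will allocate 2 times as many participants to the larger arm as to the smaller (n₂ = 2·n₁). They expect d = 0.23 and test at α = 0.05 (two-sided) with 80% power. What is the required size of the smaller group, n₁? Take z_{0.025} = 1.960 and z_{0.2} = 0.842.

With allocation ratio k = n₂/n₁ = 2, Var(x̄₁−x̄₂) = σ²(1/n₁ + 1/(k·n₁)) = σ²·(k+1)/(k·n₁).
So n₁ = (1 + 1/k)·((z_{α/2} + z_β)/d)² = 1.500 × (2.802/0.23)².
n₁ = 1.500 × 148.42 = 222.6.
Round up: n₁ = 223, giving n₂ = 2 × 223 = 446.

n₁ = 223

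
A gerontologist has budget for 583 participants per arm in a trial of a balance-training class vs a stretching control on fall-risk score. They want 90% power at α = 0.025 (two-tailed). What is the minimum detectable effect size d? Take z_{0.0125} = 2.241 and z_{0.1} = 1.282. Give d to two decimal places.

d_min ≈ 0.21

For two independent groups of n = 583 each: d_min = (z_{α/2} + z_β)·√(2/n).
z-sum = 2.241 + 1.282 = 3.523.
d_min = 3.523 × √(2/583) = 3.523 × 0.0586 = 0.206.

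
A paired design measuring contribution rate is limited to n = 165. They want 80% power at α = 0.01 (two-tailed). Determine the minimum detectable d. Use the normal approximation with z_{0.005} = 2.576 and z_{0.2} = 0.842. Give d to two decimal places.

For a single sample (or paired design) of n = 165: d_min = (z_{α/2} + z_β)/√n.
z-sum = 2.576 + 0.842 = 3.418.
d_min = 3.418 / √165 = 3.418 / 12.845 = 0.266.

d_min ≈ 0.27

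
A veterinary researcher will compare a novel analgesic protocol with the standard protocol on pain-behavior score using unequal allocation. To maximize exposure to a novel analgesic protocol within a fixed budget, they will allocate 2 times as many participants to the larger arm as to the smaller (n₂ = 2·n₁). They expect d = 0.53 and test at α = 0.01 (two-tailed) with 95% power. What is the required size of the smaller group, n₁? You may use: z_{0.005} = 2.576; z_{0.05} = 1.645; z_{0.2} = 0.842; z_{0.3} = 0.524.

n₁ = 96

With allocation ratio k = n₂/n₁ = 2, Var(x̄₁−x̄₂) = σ²(1/n₁ + 1/(k·n₁)) = σ²·(k+1)/(k·n₁).
So n₁ = (1 + 1/k)·((z_{α/2} + z_β)/d)² = 1.500 × (4.221/0.53)².
n₁ = 1.500 × 63.43 = 95.1.
Round up: n₁ = 96, giving n₂ = 2 × 96 = 192.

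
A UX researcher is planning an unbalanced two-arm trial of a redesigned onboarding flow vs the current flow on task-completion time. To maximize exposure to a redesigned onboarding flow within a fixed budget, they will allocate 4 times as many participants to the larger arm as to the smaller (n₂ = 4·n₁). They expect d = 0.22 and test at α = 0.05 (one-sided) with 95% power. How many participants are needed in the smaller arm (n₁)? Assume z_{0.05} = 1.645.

n₁ = 280

With allocation ratio k = n₂/n₁ = 4, Var(x̄₁−x̄₂) = σ²(1/n₁ + 1/(k·n₁)) = σ²·(k+1)/(k·n₁).
So n₁ = (1 + 1/k)·((z_{α} + z_β)/d)² = 1.250 × (3.290/0.22)².
n₁ = 1.250 × 223.64 = 279.5.
Round up: n₁ = 280, giving n₂ = 4 × 280 = 1120.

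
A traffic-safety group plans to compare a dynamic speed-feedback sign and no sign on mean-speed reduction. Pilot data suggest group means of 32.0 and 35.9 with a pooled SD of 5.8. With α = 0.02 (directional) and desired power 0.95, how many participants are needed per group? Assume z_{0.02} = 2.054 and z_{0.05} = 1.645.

n = 61 per group

Cohen's d = |M₁ − M₂| / SD_pooled = |32.0 − 35.9| / 5.8 = 3.9 / 5.8 = 0.672.
For two independent groups with equal n: n = 2·((z_{α} + z_β) / d)².
z_{α} + z_β = 2.054 + 1.645 = 3.699.
n = 2 × (3.699 / 0.672)² = 2 × 5.504² = 2 × 30.30 = 60.6.
Round up to the next whole participant.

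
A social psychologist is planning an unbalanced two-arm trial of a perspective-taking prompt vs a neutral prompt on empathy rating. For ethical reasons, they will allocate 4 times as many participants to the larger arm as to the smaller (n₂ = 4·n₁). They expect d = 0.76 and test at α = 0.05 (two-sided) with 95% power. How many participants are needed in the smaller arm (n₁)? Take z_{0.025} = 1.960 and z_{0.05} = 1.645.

With allocation ratio k = n₂/n₁ = 4, Var(x̄₁−x̄₂) = σ²(1/n₁ + 1/(k·n₁)) = σ²·(k+1)/(k·n₁).
So n₁ = (1 + 1/k)·((z_{α/2} + z_β)/d)² = 1.250 × (3.605/0.76)².
n₁ = 1.250 × 22.50 = 28.1.
Round up: n₁ = 29, giving n₂ = 4 × 29 = 116.

n₁ = 29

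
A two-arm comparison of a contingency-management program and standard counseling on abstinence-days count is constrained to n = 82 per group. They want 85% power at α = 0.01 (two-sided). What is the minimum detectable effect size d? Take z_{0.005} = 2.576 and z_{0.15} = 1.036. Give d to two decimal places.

d_min ≈ 0.56

For two independent groups of n = 82 each: d_min = (z_{α/2} + z_β)·√(2/n).
z-sum = 2.576 + 1.036 = 3.612.
d_min = 3.612 × √(2/82) = 3.612 × 0.1562 = 0.564.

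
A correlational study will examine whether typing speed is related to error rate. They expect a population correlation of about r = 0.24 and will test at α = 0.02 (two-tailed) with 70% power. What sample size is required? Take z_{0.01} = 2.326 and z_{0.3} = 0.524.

n = 139

Fisher's z: C = ½·ln((1+r)/(1−r)) = ½·ln(1.6316) = 0.2448.
n = ((z_{α/2} + z_β)/C)² + 3.
(2.326 + 0.524) / 0.2448 = 2.850 / 0.2448 = 11.642.
n = 11.642² + 3 = 135.54 + 3 = 138.5.
Round up.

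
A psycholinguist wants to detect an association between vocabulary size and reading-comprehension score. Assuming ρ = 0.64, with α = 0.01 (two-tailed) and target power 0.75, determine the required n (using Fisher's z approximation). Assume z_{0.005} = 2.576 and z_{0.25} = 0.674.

Fisher's z: C = ½·ln((1+r)/(1−r)) = ½·ln(4.5556) = 0.7582.
n = ((z_{α/2} + z_β)/C)² + 3.
(2.576 + 0.674) / 0.7582 = 3.250 / 0.7582 = 4.286.
n = 4.286² + 3 = 18.37 + 3 = 21.4.
Round up.

n = 22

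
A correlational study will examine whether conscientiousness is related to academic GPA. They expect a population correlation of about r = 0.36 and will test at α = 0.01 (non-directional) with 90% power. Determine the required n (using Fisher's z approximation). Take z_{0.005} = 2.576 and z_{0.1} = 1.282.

Fisher's z: C = ½·ln((1+r)/(1−r)) = ½·ln(2.1250) = 0.3769.
n = ((z_{α/2} + z_β)/C)² + 3.
(2.576 + 1.282) / 0.3769 = 3.858 / 0.3769 = 10.236.
n = 10.236² + 3 = 104.78 + 3 = 107.8.
Round up.

n = 108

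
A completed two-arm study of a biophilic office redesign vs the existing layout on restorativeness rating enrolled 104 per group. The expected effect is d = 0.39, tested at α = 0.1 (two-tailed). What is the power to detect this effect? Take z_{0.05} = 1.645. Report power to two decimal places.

For two equal groups, power = Φ(d·√(n/2) − z_{α/2}).
d·√(n/2) = 0.39 × √(104/2) = 0.39 × 7.211 = 2.812.
z_β = 2.812 − 1.645 = 1.167.
Power = Φ(1.167) = 0.878.

power ≈ 0.88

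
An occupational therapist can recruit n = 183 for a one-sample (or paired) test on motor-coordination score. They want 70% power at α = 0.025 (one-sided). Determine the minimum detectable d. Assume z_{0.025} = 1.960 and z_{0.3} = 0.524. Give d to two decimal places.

For a single sample (or paired design) of n = 183: d_min = (z_{α} + z_β)/√n.
z-sum = 1.960 + 0.524 = 2.484.
d_min = 2.484 / √183 = 2.484 / 13.528 = 0.184.

d_min ≈ 0.18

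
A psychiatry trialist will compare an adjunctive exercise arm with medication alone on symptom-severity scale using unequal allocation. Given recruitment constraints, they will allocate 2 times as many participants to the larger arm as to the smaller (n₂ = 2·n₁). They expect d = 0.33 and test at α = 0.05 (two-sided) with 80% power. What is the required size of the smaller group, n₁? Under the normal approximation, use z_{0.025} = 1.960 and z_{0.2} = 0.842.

With allocation ratio k = n₂/n₁ = 2, Var(x̄₁−x̄₂) = σ²(1/n₁ + 1/(k·n₁)) = σ²·(k+1)/(k·n₁).
So n₁ = (1 + 1/k)·((z_{α/2} + z_β)/d)² = 1.500 × (2.802/0.33)².
n₁ = 1.500 × 72.10 = 108.1.
Round up: n₁ = 109, giving n₂ = 2 × 109 = 218.

n₁ = 109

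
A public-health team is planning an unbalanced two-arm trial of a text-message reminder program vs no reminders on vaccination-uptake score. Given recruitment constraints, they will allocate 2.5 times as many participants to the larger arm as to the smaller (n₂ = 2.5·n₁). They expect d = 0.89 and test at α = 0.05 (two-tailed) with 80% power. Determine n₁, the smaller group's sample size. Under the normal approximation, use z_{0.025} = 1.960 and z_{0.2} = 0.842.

n₁ = 14

With allocation ratio k = n₂/n₁ = 2.5, Var(x̄₁−x̄₂) = σ²(1/n₁ + 1/(k·n₁)) = σ²·(k+1)/(k·n₁).
So n₁ = (1 + 1/k)·((z_{α/2} + z_β)/d)² = 1.400 × (2.802/0.89)².
n₁ = 1.400 × 9.91 = 13.9.
Round up: n₁ = 14, giving n₂ = 2.5 × 14 = 35.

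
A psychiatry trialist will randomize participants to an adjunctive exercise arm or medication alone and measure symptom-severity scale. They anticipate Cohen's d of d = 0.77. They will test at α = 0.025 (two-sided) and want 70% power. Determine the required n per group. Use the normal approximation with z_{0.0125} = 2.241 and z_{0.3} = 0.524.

For two independent groups with equal n: n = 2·((z_{α/2} + z_β) / d)².
z_{α/2} + z_β = 2.241 + 0.524 = 2.765.
n = 2 × (2.765 / 0.77)² = 2 × 3.591² = 2 × 12.89 = 25.8.
Round up to the next whole participant.

n = 26 per group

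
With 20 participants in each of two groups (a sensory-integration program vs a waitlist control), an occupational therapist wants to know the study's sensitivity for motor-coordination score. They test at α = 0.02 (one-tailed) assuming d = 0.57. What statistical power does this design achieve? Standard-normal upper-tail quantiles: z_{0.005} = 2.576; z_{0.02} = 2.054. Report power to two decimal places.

power ≈ 0.40

For two equal groups, power = Φ(d·√(n/2) − z_{α}).
d·√(n/2) = 0.57 × √(20/2) = 0.57 × 3.162 = 1.802.
z_β = 1.802 − 2.054 = -0.252.
Power = Φ(-0.252) = 0.401.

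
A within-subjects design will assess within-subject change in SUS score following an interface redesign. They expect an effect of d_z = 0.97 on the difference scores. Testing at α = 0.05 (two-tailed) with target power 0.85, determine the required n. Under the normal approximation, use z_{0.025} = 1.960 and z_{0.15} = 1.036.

n = 10 pairs

For a paired (one-sample on differences) test: n = ((z_{α/2} + z_β) / d)².
z_{α/2} + z_β = 1.960 + 1.036 = 2.996.
n = (2.996 / 0.97)² = 3.089² = 9.54.
Round up.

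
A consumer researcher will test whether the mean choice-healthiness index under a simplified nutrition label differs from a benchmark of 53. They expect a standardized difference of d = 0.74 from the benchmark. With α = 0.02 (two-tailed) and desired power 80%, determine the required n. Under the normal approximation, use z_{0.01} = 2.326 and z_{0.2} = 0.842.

n = 19

For a one-sample test: n = ((z_{α/2} + z_β) / d)².
z_{α/2} + z_β = 2.326 + 0.842 = 3.168.
n = (3.168 / 0.74)² = 4.281² = 18.33.
Round up.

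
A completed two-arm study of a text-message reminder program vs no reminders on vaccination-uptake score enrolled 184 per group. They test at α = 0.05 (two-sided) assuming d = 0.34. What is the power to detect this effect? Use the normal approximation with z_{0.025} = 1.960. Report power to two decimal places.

power ≈ 0.90

For two equal groups, power = Φ(d·√(n/2) − z_{α/2}).
d·√(n/2) = 0.34 × √(184/2) = 0.34 × 9.592 = 3.261.
z_β = 3.261 − 1.960 = 1.301.
Power = Φ(1.301) = 0.903.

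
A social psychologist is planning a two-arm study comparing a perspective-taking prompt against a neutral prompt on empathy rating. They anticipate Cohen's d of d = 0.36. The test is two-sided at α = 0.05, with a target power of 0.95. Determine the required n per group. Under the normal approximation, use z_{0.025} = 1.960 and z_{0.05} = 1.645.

n = 201 per group

For two independent groups with equal n: n = 2·((z_{α/2} + z_β) / d)².
z_{α/2} + z_β = 1.960 + 1.645 = 3.605.
n = 2 × (3.605 / 0.36)² = 2 × 10.014² = 2 × 100.28 = 200.6.
Round up to the next whole participant.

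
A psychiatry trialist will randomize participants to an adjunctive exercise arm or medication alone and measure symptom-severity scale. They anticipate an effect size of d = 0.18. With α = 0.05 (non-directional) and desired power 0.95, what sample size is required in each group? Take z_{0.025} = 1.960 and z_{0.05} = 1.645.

n = 803 per group

For two independent groups with equal n: n = 2·((z_{α/2} + z_β) / d)².
z_{α/2} + z_β = 1.960 + 1.645 = 3.605.
n = 2 × (3.605 / 0.18)² = 2 × 20.028² = 2 × 401.11 = 802.2.
Round up to the next whole participant.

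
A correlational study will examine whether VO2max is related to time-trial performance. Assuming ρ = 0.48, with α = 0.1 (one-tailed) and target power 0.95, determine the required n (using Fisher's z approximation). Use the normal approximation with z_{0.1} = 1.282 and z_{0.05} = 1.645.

n = 35

Fisher's z: C = ½·ln((1+r)/(1−r)) = ½·ln(2.8462) = 0.5230.
n = ((z_{α} + z_β)/C)² + 3.
(1.282 + 1.645) / 0.5230 = 2.927 / 0.5230 = 5.597.
n = 5.597² + 3 = 31.32 + 3 = 34.3.
Round up.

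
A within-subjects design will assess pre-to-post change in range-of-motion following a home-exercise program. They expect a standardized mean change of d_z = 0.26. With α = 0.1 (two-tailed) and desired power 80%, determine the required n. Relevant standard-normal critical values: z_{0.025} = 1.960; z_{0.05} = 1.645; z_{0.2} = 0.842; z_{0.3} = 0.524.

n = 92 pairs

For a paired (one-sample on differences) test: n = ((z_{α/2} + z_β) / d)².
z_{α/2} + z_β = 1.645 + 0.842 = 2.487.
n = (2.487 / 0.26)² = 9.565² = 91.50.
Round up.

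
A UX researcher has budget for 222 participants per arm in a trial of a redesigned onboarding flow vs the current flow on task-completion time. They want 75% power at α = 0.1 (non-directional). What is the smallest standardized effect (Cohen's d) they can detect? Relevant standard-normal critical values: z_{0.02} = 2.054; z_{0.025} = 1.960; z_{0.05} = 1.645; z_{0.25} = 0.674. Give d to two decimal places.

For two independent groups of n = 222 each: d_min = (z_{α/2} + z_β)·√(2/n).
z-sum = 1.645 + 0.674 = 2.319.
d_min = 2.319 × √(2/222) = 2.319 × 0.0949 = 0.220.

d_min ≈ 0.22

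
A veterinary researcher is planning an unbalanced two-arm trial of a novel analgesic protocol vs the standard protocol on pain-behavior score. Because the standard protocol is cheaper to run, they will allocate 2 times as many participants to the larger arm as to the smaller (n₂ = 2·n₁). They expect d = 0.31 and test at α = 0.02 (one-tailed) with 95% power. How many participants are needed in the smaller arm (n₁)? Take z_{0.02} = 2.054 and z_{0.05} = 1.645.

With allocation ratio k = n₂/n₁ = 2, Var(x̄₁−x̄₂) = σ²(1/n₁ + 1/(k·n₁)) = σ²·(k+1)/(k·n₁).
So n₁ = (1 + 1/k)·((z_{α} + z_β)/d)² = 1.500 × (3.699/0.31)².
n₁ = 1.500 × 142.38 = 213.6.
Round up: n₁ = 214, giving n₂ = 2 × 214 = 428.

n₁ = 214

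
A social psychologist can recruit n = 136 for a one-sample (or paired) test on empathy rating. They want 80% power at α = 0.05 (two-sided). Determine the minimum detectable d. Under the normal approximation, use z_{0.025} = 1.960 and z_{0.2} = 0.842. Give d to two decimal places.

d_min ≈ 0.24

For a single sample (or paired design) of n = 136: d_min = (z_{α/2} + z_β)/√n.
z-sum = 1.960 + 0.842 = 2.802.
d_min = 2.802 / √136 = 2.802 / 11.662 = 0.240.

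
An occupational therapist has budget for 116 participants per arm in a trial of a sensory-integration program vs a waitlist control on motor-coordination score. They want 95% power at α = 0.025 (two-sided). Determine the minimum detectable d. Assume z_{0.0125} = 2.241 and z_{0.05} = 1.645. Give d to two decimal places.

For two independent groups of n = 116 each: d_min = (z_{α/2} + z_β)·√(2/n).
z-sum = 2.241 + 1.645 = 3.886.
d_min = 3.886 × √(2/116) = 3.886 × 0.1313 = 0.510.

d_min ≈ 0.51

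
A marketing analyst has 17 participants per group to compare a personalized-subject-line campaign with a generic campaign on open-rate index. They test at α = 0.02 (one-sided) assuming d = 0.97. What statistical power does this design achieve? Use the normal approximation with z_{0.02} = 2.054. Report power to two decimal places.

For two equal groups, power = Φ(d·√(n/2) − z_{α}).
d·√(n/2) = 0.97 × √(17/2) = 0.97 × 2.915 = 2.828.
z_β = 2.828 − 2.054 = 0.774.
Power = Φ(0.774) = 0.781.

power ≈ 0.78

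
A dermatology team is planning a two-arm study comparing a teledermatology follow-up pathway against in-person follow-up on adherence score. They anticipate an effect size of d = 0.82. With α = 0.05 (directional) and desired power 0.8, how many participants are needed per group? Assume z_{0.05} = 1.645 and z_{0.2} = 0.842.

For two independent groups with equal n: n = 2·((z_{α} + z_β) / d)².
z_{α} + z_β = 1.645 + 0.842 = 2.487.
n = 2 × (2.487 / 0.82)² = 2 × 3.033² = 2 × 9.20 = 18.4.
Round up to the next whole participant.

n = 19 per group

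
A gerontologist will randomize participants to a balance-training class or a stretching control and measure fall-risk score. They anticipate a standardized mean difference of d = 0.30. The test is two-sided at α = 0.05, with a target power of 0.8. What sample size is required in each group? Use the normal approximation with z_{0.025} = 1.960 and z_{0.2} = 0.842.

For two independent groups with equal n: n = 2·((z_{α/2} + z_β) / d)².
z_{α/2} + z_β = 1.960 + 0.842 = 2.802.
n = 2 × (2.802 / 0.30)² = 2 × 9.340² = 2 × 87.24 = 174.5.
Round up to the next whole participant.

n = 175 per group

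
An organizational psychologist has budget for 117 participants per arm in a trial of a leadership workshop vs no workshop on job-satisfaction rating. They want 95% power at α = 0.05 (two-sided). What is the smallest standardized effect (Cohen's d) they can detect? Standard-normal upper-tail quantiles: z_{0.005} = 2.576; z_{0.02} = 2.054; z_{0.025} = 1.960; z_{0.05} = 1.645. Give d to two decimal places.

d_min ≈ 0.47

For two independent groups of n = 117 each: d_min = (z_{α/2} + z_β)·√(2/n).
z-sum = 1.960 + 1.645 = 3.605.
d_min = 3.605 × √(2/117) = 3.605 × 0.1307 = 0.471.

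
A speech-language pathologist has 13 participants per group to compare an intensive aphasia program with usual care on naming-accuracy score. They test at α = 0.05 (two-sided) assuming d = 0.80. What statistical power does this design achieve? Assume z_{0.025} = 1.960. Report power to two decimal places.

For two equal groups, power = Φ(d·√(n/2) − z_{α/2}).
d·√(n/2) = 0.80 × √(13/2) = 0.80 × 2.550 = 2.040.
z_β = 2.040 − 1.960 = 0.080.
Power = Φ(0.080) = 0.532.

power ≈ 0.53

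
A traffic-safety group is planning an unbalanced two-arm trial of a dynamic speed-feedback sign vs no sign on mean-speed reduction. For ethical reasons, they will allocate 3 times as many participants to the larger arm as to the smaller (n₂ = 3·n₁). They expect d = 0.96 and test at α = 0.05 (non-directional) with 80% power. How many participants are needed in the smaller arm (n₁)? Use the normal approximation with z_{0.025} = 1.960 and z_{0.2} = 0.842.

With allocation ratio k = n₂/n₁ = 3, Var(x̄₁−x̄₂) = σ²(1/n₁ + 1/(k·n₁)) = σ²·(k+1)/(k·n₁).
So n₁ = (1 + 1/k)·((z_{α/2} + z_β)/d)² = 1.333 × (2.802/0.96)².
n₁ = 1.333 × 8.52 = 11.4.
Round up: n₁ = 12, giving n₂ = 3 × 12 = 36.

n₁ = 12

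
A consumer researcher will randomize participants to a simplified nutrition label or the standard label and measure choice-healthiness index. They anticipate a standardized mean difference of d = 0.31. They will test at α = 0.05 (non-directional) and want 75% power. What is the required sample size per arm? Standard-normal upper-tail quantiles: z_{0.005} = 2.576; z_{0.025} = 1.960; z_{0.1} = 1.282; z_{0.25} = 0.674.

n = 145 per group

For two independent groups with equal n: n = 2·((z_{α/2} + z_β) / d)².
z_{α/2} + z_β = 1.960 + 0.674 = 2.634.
n = 2 × (2.634 / 0.31)² = 2 × 8.497² = 2 × 72.20 = 144.4.
Round up to the next whole participant.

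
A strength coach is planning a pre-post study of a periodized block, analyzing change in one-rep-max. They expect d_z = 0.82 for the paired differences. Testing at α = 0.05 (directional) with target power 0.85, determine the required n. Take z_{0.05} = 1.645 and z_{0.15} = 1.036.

n = 11 pairs

For a paired (one-sample on differences) test: n = ((z_{α} + z_β) / d)².
z_{α} + z_β = 1.645 + 1.036 = 2.681.
n = (2.681 / 0.82)² = 3.270² = 10.69.
Round up.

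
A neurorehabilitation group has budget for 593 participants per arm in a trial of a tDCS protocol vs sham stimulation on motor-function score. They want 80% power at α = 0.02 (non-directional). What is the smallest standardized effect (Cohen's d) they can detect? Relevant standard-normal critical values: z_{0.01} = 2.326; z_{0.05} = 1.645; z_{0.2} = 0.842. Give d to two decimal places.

d_min ≈ 0.18

For two independent groups of n = 593 each: d_min = (z_{α/2} + z_β)·√(2/n).
z-sum = 2.326 + 0.842 = 3.168.
d_min = 3.168 × √(2/593) = 3.168 × 0.0581 = 0.184.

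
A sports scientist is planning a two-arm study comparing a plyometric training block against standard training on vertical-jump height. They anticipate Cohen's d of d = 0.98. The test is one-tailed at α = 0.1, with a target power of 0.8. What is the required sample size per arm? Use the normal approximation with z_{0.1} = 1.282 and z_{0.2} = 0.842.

For two independent groups with equal n: n = 2·((z_{α} + z_β) / d)².
z_{α} + z_β = 1.282 + 0.842 = 2.124.
n = 2 × (2.124 / 0.98)² = 2 × 2.167² = 2 × 4.70 = 9.4.
Round up to the next whole participant.

n = 10 per group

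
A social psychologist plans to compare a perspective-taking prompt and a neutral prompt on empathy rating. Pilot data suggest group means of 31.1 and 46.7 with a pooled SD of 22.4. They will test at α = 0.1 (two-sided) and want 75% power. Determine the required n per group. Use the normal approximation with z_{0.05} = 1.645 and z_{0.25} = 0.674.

Cohen's d = |M₁ − M₂| / SD_pooled = |31.1 − 46.7| / 22.4 = 15.6 / 22.4 = 0.696.
For two independent groups with equal n: n = 2·((z_{α/2} + z_β) / d)².
z_{α/2} + z_β = 1.645 + 0.674 = 2.319.
n = 2 × (2.319 / 0.696)² = 2 × 3.332² = 2 × 11.10 = 22.2.
Round up to the next whole participant.

n = 23 per group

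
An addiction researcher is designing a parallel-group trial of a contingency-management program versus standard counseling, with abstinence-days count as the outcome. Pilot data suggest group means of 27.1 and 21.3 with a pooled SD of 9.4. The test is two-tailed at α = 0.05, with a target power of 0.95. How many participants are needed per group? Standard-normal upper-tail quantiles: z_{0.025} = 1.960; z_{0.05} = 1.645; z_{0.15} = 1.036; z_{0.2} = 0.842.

n = 69 per group

Cohen's d = |M₁ − M₂| / SD_pooled = |27.1 − 21.3| / 9.4 = 5.8 / 9.4 = 0.617.
For two independent groups with equal n: n = 2·((z_{α/2} + z_β) / d)².
z_{α/2} + z_β = 1.960 + 1.645 = 3.605.
n = 2 × (3.605 / 0.617)² = 2 × 5.843² = 2 × 34.14 = 68.3.
Round up to the next whole participant.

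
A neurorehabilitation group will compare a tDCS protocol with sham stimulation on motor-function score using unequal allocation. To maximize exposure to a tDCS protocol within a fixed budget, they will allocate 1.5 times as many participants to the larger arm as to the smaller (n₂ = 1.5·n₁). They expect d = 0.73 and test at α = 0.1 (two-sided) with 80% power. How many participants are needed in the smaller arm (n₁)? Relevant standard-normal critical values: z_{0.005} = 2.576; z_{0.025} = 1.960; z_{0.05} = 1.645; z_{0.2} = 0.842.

n₁ = 20

With allocation ratio k = n₂/n₁ = 1.5, Var(x̄₁−x̄₂) = σ²(1/n₁ + 1/(k·n₁)) = σ²·(k+1)/(k·n₁).
So n₁ = (1 + 1/k)·((z_{α/2} + z_β)/d)² = 1.667 × (2.487/0.73)².
n₁ = 1.667 × 11.61 = 19.3.
Round up: n₁ = 20, giving n₂ = 1.5 × 20 = 30.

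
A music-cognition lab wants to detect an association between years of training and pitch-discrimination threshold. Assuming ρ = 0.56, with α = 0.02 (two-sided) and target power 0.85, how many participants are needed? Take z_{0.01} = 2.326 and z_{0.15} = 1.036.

n = 32

Fisher's z: C = ½·ln((1+r)/(1−r)) = ½·ln(3.5455) = 0.6328.
n = ((z_{α/2} + z_β)/C)² + 3.
(2.326 + 1.036) / 0.6328 = 3.362 / 0.6328 = 5.313.
n = 5.313² + 3 = 28.23 + 3 = 31.2.
Round up.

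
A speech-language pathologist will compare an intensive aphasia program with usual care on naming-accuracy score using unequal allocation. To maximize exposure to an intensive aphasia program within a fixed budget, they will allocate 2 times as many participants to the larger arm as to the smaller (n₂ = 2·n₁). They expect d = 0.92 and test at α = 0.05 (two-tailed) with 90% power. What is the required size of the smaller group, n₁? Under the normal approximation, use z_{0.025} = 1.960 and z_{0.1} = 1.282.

n₁ = 19

With allocation ratio k = n₂/n₁ = 2, Var(x̄₁−x̄₂) = σ²(1/n₁ + 1/(k·n₁)) = σ²·(k+1)/(k·n₁).
So n₁ = (1 + 1/k)·((z_{α/2} + z_β)/d)² = 1.500 × (3.242/0.92)².
n₁ = 1.500 × 12.42 = 18.6.
Round up: n₁ = 19, giving n₂ = 2 × 19 = 38.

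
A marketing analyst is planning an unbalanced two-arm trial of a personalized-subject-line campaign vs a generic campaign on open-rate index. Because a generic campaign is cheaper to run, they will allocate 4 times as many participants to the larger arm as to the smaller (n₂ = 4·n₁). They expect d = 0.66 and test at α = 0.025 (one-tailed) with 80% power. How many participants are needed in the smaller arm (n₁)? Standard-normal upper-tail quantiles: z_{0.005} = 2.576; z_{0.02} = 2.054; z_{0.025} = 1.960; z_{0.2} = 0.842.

With allocation ratio k = n₂/n₁ = 4, Var(x̄₁−x̄₂) = σ²(1/n₁ + 1/(k·n₁)) = σ²·(k+1)/(k·n₁).
So n₁ = (1 + 1/k)·((z_{α} + z_β)/d)² = 1.250 × (2.802/0.66)².
n₁ = 1.250 × 18.02 = 22.5.
Round up: n₁ = 23, giving n₂ = 4 × 23 = 92.

n₁ = 23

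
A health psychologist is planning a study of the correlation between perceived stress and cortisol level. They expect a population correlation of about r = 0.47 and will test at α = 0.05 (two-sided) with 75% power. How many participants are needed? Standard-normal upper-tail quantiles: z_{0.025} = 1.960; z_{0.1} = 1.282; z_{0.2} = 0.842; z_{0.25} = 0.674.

n = 30

Fisher's z: C = ½·ln((1+r)/(1−r)) = ½·ln(2.7736) = 0.5101.
n = ((z_{α/2} + z_β)/C)² + 3.
(1.960 + 0.674) / 0.5101 = 2.634 / 0.5101 = 5.164.
n = 5.164² + 3 = 26.66 + 3 = 29.7.
Round up.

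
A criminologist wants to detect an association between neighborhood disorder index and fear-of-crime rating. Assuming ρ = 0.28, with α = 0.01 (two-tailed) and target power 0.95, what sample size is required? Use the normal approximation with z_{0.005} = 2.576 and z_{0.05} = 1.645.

n = 219

Fisher's z: C = ½·ln((1+r)/(1−r)) = ½·ln(1.7778) = 0.2877.
n = ((z_{α/2} + z_β)/C)² + 3.
(2.576 + 1.645) / 0.2877 = 4.221 / 0.2877 = 14.672.
n = 14.672² + 3 = 215.25 + 3 = 218.3.
Round up.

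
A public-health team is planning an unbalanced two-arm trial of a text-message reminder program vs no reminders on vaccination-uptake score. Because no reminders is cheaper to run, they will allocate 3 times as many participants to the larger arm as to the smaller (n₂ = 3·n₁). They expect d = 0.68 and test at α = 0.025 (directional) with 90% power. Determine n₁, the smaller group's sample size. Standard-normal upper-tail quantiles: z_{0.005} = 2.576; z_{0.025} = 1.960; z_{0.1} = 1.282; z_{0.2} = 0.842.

n₁ = 31

With allocation ratio k = n₂/n₁ = 3, Var(x̄₁−x̄₂) = σ²(1/n₁ + 1/(k·n₁)) = σ²·(k+1)/(k·n₁).
So n₁ = (1 + 1/k)·((z_{α} + z_β)/d)² = 1.333 × (3.242/0.68)².
n₁ = 1.333 × 22.73 = 30.3.
Round up: n₁ = 31, giving n₂ = 3 × 31 = 93.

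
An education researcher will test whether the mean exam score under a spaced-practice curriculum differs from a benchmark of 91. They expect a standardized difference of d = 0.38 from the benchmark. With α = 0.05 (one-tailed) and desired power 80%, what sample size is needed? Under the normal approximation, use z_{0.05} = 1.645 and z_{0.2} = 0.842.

For a one-sample test: n = ((z_{α} + z_β) / d)².
z_{α} + z_β = 1.645 + 0.842 = 2.487.
n = (2.487 / 0.38)² = 6.545² = 42.83.
Round up.

n = 43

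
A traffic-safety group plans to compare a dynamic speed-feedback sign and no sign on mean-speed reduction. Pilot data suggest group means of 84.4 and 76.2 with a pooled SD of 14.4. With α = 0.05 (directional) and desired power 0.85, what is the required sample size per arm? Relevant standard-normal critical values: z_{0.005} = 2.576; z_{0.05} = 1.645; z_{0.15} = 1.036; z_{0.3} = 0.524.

Cohen's d = |M₁ − M₂| / SD_pooled = |84.4 − 76.2| / 14.4 = 8.2 / 14.4 = 0.569.
For two independent groups with equal n: n = 2·((z_{α} + z_β) / d)².
z_{α} + z_β = 1.645 + 1.036 = 2.681.
n = 2 × (2.681 / 0.569)² = 2 × 4.712² = 2 × 22.20 = 44.4.
Round up to the next whole participant.

n = 45 per group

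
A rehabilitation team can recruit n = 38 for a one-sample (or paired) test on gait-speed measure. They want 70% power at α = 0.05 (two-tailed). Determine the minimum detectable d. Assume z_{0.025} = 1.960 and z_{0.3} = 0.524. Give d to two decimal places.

For a single sample (or paired design) of n = 38: d_min = (z_{α/2} + z_β)/√n.
z-sum = 1.960 + 0.524 = 2.484.
d_min = 2.484 / √38 = 2.484 / 6.164 = 0.403.

d_min ≈ 0.40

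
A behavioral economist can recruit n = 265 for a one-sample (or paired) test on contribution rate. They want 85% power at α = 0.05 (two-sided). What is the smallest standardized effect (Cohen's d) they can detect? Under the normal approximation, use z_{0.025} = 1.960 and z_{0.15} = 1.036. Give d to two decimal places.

For a single sample (or paired design) of n = 265: d_min = (z_{α/2} + z_β)/√n.
z-sum = 1.960 + 1.036 = 2.996.
d_min = 2.996 / √265 = 2.996 / 16.279 = 0.184.

d_min ≈ 0.18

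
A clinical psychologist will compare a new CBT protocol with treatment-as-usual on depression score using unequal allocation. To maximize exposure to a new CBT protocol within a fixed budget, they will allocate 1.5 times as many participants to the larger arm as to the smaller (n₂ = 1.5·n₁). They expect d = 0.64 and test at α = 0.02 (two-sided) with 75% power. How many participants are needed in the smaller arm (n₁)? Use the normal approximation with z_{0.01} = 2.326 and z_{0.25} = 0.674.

n₁ = 37

With allocation ratio k = n₂/n₁ = 1.5, Var(x̄₁−x̄₂) = σ²(1/n₁ + 1/(k·n₁)) = σ²·(k+1)/(k·n₁).
So n₁ = (1 + 1/k)·((z_{α/2} + z_β)/d)² = 1.667 × (3.000/0.64)².
n₁ = 1.667 × 21.97 = 36.6.
Round up: n₁ = 37, giving n₂ = ⌈1.5 × 37⌉ = ⌈55.5⌉ = 56.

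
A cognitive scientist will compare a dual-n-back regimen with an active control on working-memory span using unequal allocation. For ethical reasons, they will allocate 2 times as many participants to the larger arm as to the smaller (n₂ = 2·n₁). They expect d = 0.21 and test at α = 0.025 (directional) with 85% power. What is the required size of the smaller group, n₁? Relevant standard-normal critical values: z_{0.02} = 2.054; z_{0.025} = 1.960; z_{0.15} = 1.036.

With allocation ratio k = n₂/n₁ = 2, Var(x̄₁−x̄₂) = σ²(1/n₁ + 1/(k·n₁)) = σ²·(k+1)/(k·n₁).
So n₁ = (1 + 1/k)·((z_{α} + z_β)/d)² = 1.500 × (2.996/0.21)².
n₁ = 1.500 × 203.54 = 305.3.
Round up: n₁ = 306, giving n₂ = 2 × 306 = 612.

n₁ = 306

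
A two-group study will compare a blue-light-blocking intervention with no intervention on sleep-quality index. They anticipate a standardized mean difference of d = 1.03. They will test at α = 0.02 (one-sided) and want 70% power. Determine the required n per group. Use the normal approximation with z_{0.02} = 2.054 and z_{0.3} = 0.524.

n = 13 per group

For two independent groups with equal n: n = 2·((z_{α} + z_β) / d)².
z_{α} + z_β = 2.054 + 0.524 = 2.578.
n = 2 × (2.578 / 1.03)² = 2 × 2.503² = 2 × 6.26 = 12.5.
Round up to the next whole participant.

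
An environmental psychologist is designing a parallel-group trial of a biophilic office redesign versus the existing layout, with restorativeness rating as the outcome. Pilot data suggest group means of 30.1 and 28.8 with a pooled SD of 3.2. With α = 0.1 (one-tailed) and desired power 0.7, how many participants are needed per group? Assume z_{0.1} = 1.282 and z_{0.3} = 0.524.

n = 40 per group

Cohen's d = |M₁ − M₂| / SD_pooled = |30.1 − 28.8| / 3.2 = 1.3 / 3.2 = 0.406.
For two independent groups with equal n: n = 2·((z_{α} + z_β) / d)².
z_{α} + z_β = 1.282 + 0.524 = 1.806.
n = 2 × (1.806 / 0.406)² = 2 × 4.448² = 2 × 19.79 = 39.6.
Round up to the next whole participant.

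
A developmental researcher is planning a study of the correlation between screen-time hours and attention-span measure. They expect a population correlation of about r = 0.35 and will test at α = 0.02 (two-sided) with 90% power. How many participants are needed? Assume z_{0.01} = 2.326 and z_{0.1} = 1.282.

n = 101

Fisher's z: C = ½·ln((1+r)/(1−r)) = ½·ln(2.0769) = 0.3654.
n = ((z_{α/2} + z_β)/C)² + 3.
(2.326 + 1.282) / 0.3654 = 3.608 / 0.3654 = 9.874.
n = 9.874² + 3 = 97.50 + 3 = 100.5.
Round up.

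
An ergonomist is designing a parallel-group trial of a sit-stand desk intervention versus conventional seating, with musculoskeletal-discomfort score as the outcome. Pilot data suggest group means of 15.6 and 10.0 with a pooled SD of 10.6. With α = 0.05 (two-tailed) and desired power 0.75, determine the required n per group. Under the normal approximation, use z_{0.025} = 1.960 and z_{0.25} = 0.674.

n = 50 per group

Cohen's d = |M₁ − M₂| / SD_pooled = |15.6 − 10.0| / 10.6 = 5.6 / 10.6 = 0.528.
For two independent groups with equal n: n = 2·((z_{α/2} + z_β) / d)².
z_{α/2} + z_β = 1.960 + 0.674 = 2.634.
n = 2 × (2.634 / 0.528)² = 2 × 4.989² = 2 × 24.89 = 49.8.
Round up to the next whole participant.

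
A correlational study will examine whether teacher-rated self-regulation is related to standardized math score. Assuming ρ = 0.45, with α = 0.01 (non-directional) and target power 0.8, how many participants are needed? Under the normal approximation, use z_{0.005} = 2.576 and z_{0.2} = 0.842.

Fisher's z: C = ½·ln((1+r)/(1−r)) = ½·ln(2.6364) = 0.4847.
n = ((z_{α/2} + z_β)/C)² + 3.
(2.576 + 0.842) / 0.4847 = 3.418 / 0.4847 = 7.052.
n = 7.052² + 3 = 49.73 + 3 = 52.7.
Round up.

n = 53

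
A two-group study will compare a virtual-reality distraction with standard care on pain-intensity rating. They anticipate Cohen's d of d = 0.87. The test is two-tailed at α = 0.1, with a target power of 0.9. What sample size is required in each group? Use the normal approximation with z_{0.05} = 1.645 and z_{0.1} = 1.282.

n = 23 per group

For two independent groups with equal n: n = 2·((z_{α/2} + z_β) / d)².
z_{α/2} + z_β = 1.645 + 1.282 = 2.927.
n = 2 × (2.927 / 0.87)² = 2 × 3.364² = 2 × 11.32 = 22.6.
Round up to the next whole participant.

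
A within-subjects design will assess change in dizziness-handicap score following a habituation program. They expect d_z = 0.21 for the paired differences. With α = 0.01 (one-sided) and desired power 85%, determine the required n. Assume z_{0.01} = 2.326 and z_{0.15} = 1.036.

For a paired (one-sample on differences) test: n = ((z_{α} + z_β) / d)².
z_{α} + z_β = 2.326 + 1.036 = 3.362.
n = (3.362 / 0.21)² = 16.010² = 256.30.
Round up.

n = 257 pairs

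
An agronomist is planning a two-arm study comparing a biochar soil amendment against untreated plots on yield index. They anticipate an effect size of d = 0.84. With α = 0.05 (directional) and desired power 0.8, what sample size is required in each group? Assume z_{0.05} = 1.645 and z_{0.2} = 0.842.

For two independent groups with equal n: n = 2·((z_{α} + z_β) / d)².
z_{α} + z_β = 1.645 + 0.842 = 2.487.
n = 2 × (2.487 / 0.84)² = 2 × 2.961² = 2 × 8.77 = 17.5.
Round up to the next whole participant.

n = 18 per group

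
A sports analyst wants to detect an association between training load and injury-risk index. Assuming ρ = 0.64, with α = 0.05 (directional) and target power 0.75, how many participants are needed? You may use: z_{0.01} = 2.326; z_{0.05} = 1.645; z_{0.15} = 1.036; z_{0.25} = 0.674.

n = 13

Fisher's z: C = ½·ln((1+r)/(1−r)) = ½·ln(4.5556) = 0.7582.
n = ((z_{α} + z_β)/C)² + 3.
(1.645 + 0.674) / 0.7582 = 2.319 / 0.7582 = 3.059.
n = 3.059² + 3 = 9.35 + 3 = 12.4.
Round up.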